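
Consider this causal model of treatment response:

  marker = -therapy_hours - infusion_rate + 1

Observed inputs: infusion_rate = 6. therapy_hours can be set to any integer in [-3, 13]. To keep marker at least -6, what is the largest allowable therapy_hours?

Substituting into the marker equation gives marker = -therapy_hours - 5.
Require -therapy_hours - 5 ≥ -6, so therapy_hours ≤ 1.
The largest integer in [-3, 13] satisfying this is 1.

therapy_hours = 1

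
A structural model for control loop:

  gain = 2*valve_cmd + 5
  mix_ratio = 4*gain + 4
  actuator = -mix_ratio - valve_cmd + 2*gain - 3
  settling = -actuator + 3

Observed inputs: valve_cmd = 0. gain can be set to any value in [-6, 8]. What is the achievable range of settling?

Intervening on gain fixes its value directly, overriding its dependence on valve_cmd.
Substituting into the actuator equation gives actuator = -2*gain - 7.
settling becomes 2*gain + 10.
Linear in gain, so extremes are at the endpoints: gain = -6 gives settling = -2; gain = 8 gives settling = 26.

-2 to 26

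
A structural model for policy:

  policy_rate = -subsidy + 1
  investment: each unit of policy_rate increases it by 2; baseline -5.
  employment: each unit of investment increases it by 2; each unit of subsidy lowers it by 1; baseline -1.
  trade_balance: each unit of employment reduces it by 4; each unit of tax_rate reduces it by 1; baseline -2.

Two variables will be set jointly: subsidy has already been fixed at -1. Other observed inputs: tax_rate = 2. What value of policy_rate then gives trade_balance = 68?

With subsidy held at -1:
Intervening on policy_rate fixes its value directly, overriding its dependence on subsidy.
Substituting into the employment equation gives employment = 4*policy_rate - 10.
Substituting into the trade_balance equation gives trade_balance = -16*policy_rate + 36.
Solve -16*policy_rate + 36 = 68: policy_rate = (68 - 36) / -16 = -2.

policy_rate = -2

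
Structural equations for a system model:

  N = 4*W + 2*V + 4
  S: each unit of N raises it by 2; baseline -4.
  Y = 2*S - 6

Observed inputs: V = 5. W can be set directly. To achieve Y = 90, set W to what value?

Substituting into the N equation gives N = 4*W + 14.
S becomes 8*W + 24.
This gives Y = 16*W + 42.
Solve 16*W + 42 = 90: W = (90 - 42) / 16 = 3.

W = 3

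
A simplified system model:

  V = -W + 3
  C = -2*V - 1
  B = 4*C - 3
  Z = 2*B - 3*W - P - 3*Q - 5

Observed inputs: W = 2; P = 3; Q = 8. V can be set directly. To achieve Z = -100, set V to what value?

V = 3

Intervening on V fixes its value directly, overriding its dependence on W.
Substituting into the B equation gives B = -8*V - 7.
Substituting into the Z equation gives Z = -16*V - 52.
Solve -16*V - 52 = -100: V = (-100 + 52) / -16 = 3.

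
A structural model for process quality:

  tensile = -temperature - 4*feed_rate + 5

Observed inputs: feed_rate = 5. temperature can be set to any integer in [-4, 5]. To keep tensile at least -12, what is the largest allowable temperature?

Substituting into the tensile equation gives tensile = -temperature - 15.
Require -temperature - 15 ≥ -12, so temperature ≤ -3.
The largest integer in [-4, 5] satisfying this is -3.

temperature = -3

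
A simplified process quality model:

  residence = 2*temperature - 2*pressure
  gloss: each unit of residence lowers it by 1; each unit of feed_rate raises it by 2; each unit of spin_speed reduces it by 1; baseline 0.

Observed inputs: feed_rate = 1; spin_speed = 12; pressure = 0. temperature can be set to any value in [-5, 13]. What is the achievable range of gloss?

-36 to 0

Substituting into the residence equation gives residence = 2*temperature.
This gives gloss = -2*temperature - 10.
Linear in temperature, so extremes are at the endpoints: temperature = -5 gives gloss = 0; temperature = 13 gives gloss = -36.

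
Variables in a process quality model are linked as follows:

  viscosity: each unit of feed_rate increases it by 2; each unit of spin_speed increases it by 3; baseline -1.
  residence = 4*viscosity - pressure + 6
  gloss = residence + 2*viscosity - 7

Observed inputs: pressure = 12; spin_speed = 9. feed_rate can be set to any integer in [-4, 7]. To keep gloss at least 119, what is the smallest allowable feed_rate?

Substituting into the viscosity equation gives viscosity = 2*feed_rate + 26.
Substituting into the residence equation gives residence = 8*feed_rate + 98.
Substituting into the gloss equation gives gloss = 12*feed_rate + 143.
Require 12*feed_rate + 143 ≥ 119, so feed_rate ≥ -2.
The smallest integer in [-4, 7] satisfying this is -2.

feed_rate = -2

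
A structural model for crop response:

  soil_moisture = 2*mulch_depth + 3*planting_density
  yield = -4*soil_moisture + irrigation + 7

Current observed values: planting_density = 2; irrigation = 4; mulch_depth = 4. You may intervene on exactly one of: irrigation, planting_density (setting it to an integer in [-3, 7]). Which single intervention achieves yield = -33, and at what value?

set planting_density = 1

Intervening on irrigation: yield = irrigation - 49. Reaching -33 requires irrigation = 16, outside [-3, 7].
Intervening on planting_density: with other inputs at their observed values, yield = -12*planting_density - 21. Solving for -33 gives planting_density = 1, within [-3, 7].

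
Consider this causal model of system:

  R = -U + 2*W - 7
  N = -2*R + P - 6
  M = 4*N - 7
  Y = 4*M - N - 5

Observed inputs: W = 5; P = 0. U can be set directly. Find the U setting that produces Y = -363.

Substituting into the R equation gives R = -U + 3.
N becomes 2*U - 12.
So M = 8*U - 55.
So Y = 30*U - 213.
Solve 30*U - 213 = -363: U = (-363 + 213) / 30 = -5.

U = -5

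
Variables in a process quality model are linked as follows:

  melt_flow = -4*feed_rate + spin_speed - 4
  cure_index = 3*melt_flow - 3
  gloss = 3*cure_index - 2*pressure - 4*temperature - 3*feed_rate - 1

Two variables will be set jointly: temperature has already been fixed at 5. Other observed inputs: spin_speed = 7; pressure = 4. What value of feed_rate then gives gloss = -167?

With temperature held at 5:
Substituting into the melt_flow equation gives melt_flow = -4*feed_rate + 3.
This gives cure_index = -12*feed_rate + 6.
Substituting into the gloss equation gives gloss = -39*feed_rate - 11.
Solve -39*feed_rate - 11 = -167: feed_rate = (-167 + 11) / -39 = 4.

feed_rate = 4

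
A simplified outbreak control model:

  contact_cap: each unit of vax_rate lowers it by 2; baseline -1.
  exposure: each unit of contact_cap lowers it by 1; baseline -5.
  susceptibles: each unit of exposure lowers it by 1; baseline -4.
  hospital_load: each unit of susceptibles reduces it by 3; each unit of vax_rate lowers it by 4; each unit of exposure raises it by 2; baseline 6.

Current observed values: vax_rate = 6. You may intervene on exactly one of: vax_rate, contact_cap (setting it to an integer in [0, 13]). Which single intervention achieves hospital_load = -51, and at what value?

set contact_cap = 4

Intervening on vax_rate: hospital_load = 6*vax_rate - 2. Reaching -51 requires vax_rate = -49/6, not an integer.
Intervening on contact_cap: with other inputs at their observed values, hospital_load = -5*contact_cap - 31. Solving for -51 gives contact_cap = 4, within [0, 13].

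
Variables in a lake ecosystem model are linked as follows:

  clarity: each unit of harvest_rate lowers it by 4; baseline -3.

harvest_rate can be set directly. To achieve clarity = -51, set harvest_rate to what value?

Solve -4*harvest_rate - 3 = -51: harvest_rate = (-51 + 3) / -4 = 12.

harvest_rate = 12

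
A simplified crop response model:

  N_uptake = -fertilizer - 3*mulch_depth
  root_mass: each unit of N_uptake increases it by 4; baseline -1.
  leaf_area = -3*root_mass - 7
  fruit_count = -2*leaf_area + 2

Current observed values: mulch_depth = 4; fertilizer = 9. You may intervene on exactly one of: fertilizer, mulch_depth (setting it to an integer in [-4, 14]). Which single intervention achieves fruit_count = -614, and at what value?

set fertilizer = 14

Intervening on fertilizer: with other inputs at their observed values, fruit_count = -24*fertilizer - 278. Solving for -614 gives fertilizer = 14, within [-4, 14].
Intervening on mulch_depth: fruit_count = -72*mulch_depth - 206. Reaching -614 requires mulch_depth = 17/3, not an integer.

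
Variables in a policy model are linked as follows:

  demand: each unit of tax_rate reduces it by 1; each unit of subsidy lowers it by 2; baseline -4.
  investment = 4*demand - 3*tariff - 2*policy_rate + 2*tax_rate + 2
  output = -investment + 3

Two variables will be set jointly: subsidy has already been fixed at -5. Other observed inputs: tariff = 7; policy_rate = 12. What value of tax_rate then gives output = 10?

tax_rate = -6

With subsidy held at -5:
Substituting into the demand equation gives demand = -tax_rate + 6.
This gives investment = -2*tax_rate - 19.
Substituting into the output equation gives output = 2*tax_rate + 22.
Solve 2*tax_rate + 22 = 10: tax_rate = (10 - 22) / 2 = -6.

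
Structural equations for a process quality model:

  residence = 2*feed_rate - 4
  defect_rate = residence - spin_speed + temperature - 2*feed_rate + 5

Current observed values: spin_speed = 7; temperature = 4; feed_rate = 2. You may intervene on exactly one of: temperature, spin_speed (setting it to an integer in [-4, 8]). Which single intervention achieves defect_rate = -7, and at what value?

Intervening on temperature: with other inputs at their observed values, defect_rate = temperature - 6. Solving for -7 gives temperature = -1, within [-4, 8].
Intervening on spin_speed: defect_rate = -spin_speed + 5. Reaching -7 requires spin_speed = 12, outside [-4, 8].

set temperature = -1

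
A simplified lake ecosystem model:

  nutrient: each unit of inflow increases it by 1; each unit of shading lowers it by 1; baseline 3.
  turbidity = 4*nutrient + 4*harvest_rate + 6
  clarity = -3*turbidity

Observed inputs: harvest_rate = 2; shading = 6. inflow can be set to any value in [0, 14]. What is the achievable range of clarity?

Substituting into the nutrient equation gives nutrient = inflow - 3.
turbidity becomes 4*inflow + 2.
Substituting into the clarity equation gives clarity = -12*inflow - 6.
Linear in inflow, so extremes are at the endpoints: inflow = 0 gives clarity = -6; inflow = 14 gives clarity = -174.

-174 to -6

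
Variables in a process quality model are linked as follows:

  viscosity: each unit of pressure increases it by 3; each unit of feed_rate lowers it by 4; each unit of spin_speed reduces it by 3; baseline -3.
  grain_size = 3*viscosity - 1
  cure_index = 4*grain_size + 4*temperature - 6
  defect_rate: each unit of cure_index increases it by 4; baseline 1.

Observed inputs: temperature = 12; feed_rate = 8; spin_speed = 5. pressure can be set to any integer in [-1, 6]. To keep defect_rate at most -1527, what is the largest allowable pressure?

pressure = 5

Substituting into the viscosity equation gives viscosity = 3*pressure - 50.
Substituting into the grain_size equation gives grain_size = 9*pressure - 151.
So cure_index = 36*pressure - 562.
So defect_rate = 144*pressure - 2247.
Require 144*pressure - 2247 ≤ -1527, so pressure ≤ 5.
The largest integer in [-1, 6] satisfying this is 5.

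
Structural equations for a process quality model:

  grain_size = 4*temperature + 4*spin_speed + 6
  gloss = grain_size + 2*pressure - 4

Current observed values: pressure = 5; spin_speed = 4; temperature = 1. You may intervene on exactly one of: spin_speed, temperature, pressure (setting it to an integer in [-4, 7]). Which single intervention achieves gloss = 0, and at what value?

set spin_speed = -4

Intervening on spin_speed: with other inputs at their observed values, gloss = 4*spin_speed + 16. Solving for 0 gives spin_speed = -4, within [-4, 7].
Intervening on temperature: gloss = 4*temperature + 28. Reaching 0 requires temperature = -7, outside [-4, 7].
Intervening on pressure: gloss = 2*pressure + 22. Reaching 0 requires pressure = -11, outside [-4, 7].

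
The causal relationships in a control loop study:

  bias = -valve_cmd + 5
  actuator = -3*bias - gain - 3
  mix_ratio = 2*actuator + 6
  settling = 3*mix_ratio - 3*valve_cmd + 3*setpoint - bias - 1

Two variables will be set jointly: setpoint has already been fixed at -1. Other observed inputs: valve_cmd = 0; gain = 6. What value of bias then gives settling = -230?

bias = 10

With setpoint held at -1:
Intervening on bias fixes its value directly, overriding its dependence on valve_cmd.
Substituting into the actuator equation gives actuator = -3*bias - 9.
So mix_ratio = -6*bias - 12.
settling becomes -19*bias - 40.
Solve -19*bias - 40 = -230: bias = (-230 + 40) / -19 = 10.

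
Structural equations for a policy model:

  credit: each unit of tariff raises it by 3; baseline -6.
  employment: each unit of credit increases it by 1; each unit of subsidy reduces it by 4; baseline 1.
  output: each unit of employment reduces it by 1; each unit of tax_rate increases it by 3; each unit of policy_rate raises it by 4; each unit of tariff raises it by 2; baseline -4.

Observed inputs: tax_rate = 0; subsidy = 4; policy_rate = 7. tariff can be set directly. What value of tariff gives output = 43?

tariff = 2

Substituting into the employment equation gives employment = 3*tariff - 21.
So output = -tariff + 45.
Solve -tariff + 45 = 43: tariff = (43 - 45) / -1 = 2.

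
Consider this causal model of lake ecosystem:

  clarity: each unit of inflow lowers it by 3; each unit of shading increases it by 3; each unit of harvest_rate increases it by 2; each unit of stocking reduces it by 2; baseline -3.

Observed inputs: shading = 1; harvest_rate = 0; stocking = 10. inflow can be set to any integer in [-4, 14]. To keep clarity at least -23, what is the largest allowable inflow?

Substituting into the clarity equation gives clarity = -3*inflow - 20.
Require -3*inflow - 20 ≥ -23, so inflow ≤ 1.
The largest integer in [-4, 14] satisfying this is 1.

inflow = 1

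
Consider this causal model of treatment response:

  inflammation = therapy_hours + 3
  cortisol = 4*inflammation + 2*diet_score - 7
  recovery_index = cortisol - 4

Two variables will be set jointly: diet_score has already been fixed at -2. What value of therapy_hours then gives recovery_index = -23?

therapy_hours = -5

With diet_score held at -2:
Substituting into the cortisol equation gives cortisol = 4*therapy_hours + 1.
Substituting into the recovery_index equation gives recovery_index = 4*therapy_hours - 3.
Solve 4*therapy_hours - 3 = -23: therapy_hours = (-23 + 3) / 4 = -5.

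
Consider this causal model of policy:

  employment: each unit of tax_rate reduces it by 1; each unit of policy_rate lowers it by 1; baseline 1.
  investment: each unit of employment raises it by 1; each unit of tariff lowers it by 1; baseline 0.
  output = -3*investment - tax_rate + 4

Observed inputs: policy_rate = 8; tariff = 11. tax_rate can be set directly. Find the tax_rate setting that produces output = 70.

Substituting into the employment equation gives employment = -tax_rate - 7.
This gives investment = -tax_rate - 18.
Substituting into the output equation gives output = 2*tax_rate + 58.
Solve 2*tax_rate + 58 = 70: tax_rate = (70 - 58) / 2 = 6.

tax_rate = 6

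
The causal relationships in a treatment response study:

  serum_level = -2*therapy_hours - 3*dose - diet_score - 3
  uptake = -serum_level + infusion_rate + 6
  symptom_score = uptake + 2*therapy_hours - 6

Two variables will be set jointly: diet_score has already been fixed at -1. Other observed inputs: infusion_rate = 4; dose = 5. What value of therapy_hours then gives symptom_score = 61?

therapy_hours = 10

With diet_score held at -1:
Substituting into the serum_level equation gives serum_level = -2*therapy_hours - 17.
Substituting into the uptake equation gives uptake = 2*therapy_hours + 27.
So symptom_score = 4*therapy_hours + 21.
Solve 4*therapy_hours + 21 = 61: therapy_hours = (61 - 21) / 4 = 10.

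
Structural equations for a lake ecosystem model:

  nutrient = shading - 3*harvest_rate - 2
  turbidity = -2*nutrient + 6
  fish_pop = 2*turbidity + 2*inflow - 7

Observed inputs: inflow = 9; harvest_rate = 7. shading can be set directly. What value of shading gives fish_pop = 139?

Substituting into the nutrient equation gives nutrient = shading - 23.
Substituting into the turbidity equation gives turbidity = -2*shading + 52.
This gives fish_pop = -4*shading + 115.
Solve -4*shading + 115 = 139: shading = (139 - 115) / -4 = -6.

shading = -6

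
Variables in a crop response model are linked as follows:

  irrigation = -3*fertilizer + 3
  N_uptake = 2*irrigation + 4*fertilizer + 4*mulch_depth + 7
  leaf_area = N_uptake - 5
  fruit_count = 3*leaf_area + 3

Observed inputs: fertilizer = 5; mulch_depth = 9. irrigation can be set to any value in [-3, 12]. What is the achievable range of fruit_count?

159 to 249

Intervening on irrigation fixes its value directly, overriding its dependence on fertilizer.
Substituting into the N_uptake equation gives N_uptake = 2*irrigation + 63.
This gives leaf_area = 2*irrigation + 58.
Substituting into the fruit_count equation gives fruit_count = 6*irrigation + 177.
Linear in irrigation, so extremes are at the endpoints: irrigation = -3 gives fruit_count = 159; irrigation = 12 gives fruit_count = 249.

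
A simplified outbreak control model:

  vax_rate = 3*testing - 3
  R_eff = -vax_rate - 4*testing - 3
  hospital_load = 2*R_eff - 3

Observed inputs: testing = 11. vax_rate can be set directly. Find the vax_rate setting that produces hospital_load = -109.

vax_rate = 6

Intervening on vax_rate fixes its value directly, overriding its dependence on testing.
Substituting into the R_eff equation gives R_eff = -vax_rate - 47.
Substituting into the hospital_load equation gives hospital_load = -2*vax_rate - 97.
Solve -2*vax_rate - 97 = -109: vax_rate = (-109 + 97) / -2 = 6.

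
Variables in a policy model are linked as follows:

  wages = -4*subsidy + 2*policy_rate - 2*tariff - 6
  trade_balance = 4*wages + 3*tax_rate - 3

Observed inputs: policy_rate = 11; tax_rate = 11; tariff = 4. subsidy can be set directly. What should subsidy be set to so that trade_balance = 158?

subsidy = -6

Substituting into the wages equation gives wages = -4*subsidy + 8.
So trade_balance = -16*subsidy + 62.
Solve -16*subsidy + 62 = 158: subsidy = (158 - 62) / -16 = -6.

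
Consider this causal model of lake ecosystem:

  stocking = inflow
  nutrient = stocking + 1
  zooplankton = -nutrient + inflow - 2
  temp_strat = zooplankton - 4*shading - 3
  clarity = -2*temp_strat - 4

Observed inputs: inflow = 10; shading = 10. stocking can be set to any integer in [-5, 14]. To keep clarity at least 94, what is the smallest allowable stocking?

stocking = 13

Intervening on stocking fixes its value directly, overriding its dependence on inflow.
Substituting into the zooplankton equation gives zooplankton = -stocking + 7.
Substituting into the temp_strat equation gives temp_strat = -stocking - 36.
Substituting into the clarity equation gives clarity = 2*stocking + 68.
Require 2*stocking + 68 ≥ 94, so stocking ≥ 13.
The smallest integer in [-5, 14] satisfying this is 13.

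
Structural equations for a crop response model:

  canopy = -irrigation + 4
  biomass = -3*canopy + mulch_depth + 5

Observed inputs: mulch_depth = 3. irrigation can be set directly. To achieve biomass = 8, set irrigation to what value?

irrigation = 4

Substituting into the biomass equation gives biomass = 3*irrigation - 4.
Solve 3*irrigation - 4 = 8: irrigation = (8 + 4) / 3 = 4.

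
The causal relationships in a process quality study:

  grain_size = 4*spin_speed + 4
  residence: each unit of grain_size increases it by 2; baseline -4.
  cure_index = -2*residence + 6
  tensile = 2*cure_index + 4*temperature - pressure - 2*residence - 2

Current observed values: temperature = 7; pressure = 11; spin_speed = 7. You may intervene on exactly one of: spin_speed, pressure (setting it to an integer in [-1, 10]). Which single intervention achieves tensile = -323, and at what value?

Intervening on spin_speed: tensile = -48*spin_speed + 3. Reaching -323 requires spin_speed = 163/24, not an integer.
Intervening on pressure: with other inputs at their observed values, tensile = -pressure - 322. Solving for -323 gives pressure = 1, within [-1, 10].

set pressure = 1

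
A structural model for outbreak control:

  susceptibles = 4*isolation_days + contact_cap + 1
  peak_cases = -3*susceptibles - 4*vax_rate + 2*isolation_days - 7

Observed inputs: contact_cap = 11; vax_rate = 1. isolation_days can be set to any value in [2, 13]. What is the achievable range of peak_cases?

Substituting into the susceptibles equation gives susceptibles = 4*isolation_days + 12.
This gives peak_cases = -10*isolation_days - 47.
Linear in isolation_days, so extremes are at the endpoints: isolation_days = 2 gives peak_cases = -67; isolation_days = 13 gives peak_cases = -177.

-177 to -67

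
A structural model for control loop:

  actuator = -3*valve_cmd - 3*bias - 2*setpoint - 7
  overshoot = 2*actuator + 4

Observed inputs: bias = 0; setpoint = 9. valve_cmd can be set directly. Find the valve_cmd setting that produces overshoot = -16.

Substituting into the actuator equation gives actuator = -3*valve_cmd - 25.
This gives overshoot = -6*valve_cmd - 46.
Solve -6*valve_cmd - 46 = -16: valve_cmd = (-16 + 46) / -6 = -5.

valve_cmd = -5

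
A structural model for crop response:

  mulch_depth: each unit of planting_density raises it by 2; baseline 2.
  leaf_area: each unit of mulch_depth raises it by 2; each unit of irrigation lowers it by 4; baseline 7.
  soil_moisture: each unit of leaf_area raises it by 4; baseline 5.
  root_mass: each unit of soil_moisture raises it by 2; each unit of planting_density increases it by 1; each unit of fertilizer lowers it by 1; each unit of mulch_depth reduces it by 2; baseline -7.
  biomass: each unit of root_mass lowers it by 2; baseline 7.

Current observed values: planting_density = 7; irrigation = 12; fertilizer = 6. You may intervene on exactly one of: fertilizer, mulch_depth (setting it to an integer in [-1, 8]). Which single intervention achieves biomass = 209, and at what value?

Intervening on fertilizer: with other inputs at their observed values, biomass = 2*fertilizer + 195. Solving for 209 gives fertilizer = 7, within [-1, 8].
Intervening on mulch_depth: biomass = -28*mulch_depth + 655. Reaching 209 requires mulch_depth = 223/14, not an integer.

set fertilizer = 7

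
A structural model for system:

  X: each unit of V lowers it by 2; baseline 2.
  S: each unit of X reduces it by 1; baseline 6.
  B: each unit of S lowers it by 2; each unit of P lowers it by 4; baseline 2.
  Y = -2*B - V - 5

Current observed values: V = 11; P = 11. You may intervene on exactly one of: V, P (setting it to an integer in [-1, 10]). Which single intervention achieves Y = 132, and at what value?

Intervening on V: Y = 7*V + 95. Reaching 132 requires V = 37/7, not an integer.
Intervening on P: with other inputs at their observed values, Y = 8*P + 84. Solving for 132 gives P = 6, within [-1, 10].

set P = 6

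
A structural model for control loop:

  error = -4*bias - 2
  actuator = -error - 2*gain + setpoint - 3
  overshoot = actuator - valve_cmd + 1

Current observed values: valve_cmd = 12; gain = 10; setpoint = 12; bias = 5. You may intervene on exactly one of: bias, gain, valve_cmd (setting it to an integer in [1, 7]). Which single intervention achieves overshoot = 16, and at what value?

Intervening on bias: overshoot = 4*bias - 20. Reaching 16 requires bias = 9, outside [1, 7].
Intervening on gain: with other inputs at their observed values, overshoot = -2*gain + 20. Solving for 16 gives gain = 2, within [1, 7].
Intervening on valve_cmd: overshoot = -valve_cmd + 12. Reaching 16 requires valve_cmd = -4, outside [1, 7].

set gain = 2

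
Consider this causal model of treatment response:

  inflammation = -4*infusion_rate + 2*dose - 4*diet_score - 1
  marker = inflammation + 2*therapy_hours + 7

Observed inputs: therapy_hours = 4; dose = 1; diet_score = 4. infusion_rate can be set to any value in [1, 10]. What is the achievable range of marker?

-40 to -4

Substituting into the inflammation equation gives inflammation = -4*infusion_rate - 15.
Substituting into the marker equation gives marker = -4*infusion_rate.
Linear in infusion_rate, so extremes are at the endpoints: infusion_rate = 1 gives marker = -4; infusion_rate = 10 gives marker = -40.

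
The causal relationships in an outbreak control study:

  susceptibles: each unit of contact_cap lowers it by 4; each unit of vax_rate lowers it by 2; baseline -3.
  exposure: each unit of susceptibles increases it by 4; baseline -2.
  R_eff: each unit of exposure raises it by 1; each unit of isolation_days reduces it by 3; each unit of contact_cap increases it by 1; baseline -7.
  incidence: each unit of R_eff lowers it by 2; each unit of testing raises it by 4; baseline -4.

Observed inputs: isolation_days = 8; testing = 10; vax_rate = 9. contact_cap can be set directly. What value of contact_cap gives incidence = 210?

Substituting into the susceptibles equation gives susceptibles = -4*contact_cap - 21.
Substituting into the exposure equation gives exposure = -16*contact_cap - 86.
This gives R_eff = -15*contact_cap - 117.
incidence becomes 30*contact_cap + 270.
Solve 30*contact_cap + 270 = 210: contact_cap = (210 - 270) / 30 = -2.

contact_cap = -2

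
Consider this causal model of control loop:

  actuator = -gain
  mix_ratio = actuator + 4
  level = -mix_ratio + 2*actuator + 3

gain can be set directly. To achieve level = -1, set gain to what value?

Substituting into the mix_ratio equation gives mix_ratio = -gain + 4.
Substituting into the level equation gives level = -gain - 1.
Solve -gain - 1 = -1: gain = (-1 + 1) / -1 = 0.

gain = 0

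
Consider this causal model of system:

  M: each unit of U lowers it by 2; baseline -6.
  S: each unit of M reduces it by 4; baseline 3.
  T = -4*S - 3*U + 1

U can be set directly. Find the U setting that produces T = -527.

U = 12

Substituting into the S equation gives S = 8*U + 27.
So T = -35*U - 107.
Solve -35*U - 107 = -527: U = (-527 + 107) / -35 = 12.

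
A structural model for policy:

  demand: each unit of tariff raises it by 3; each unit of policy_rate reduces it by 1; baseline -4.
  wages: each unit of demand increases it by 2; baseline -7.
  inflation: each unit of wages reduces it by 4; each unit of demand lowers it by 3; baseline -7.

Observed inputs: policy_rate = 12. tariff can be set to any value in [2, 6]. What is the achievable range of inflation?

Substituting into the demand equation gives demand = 3*tariff - 16.
Substituting into the wages equation gives wages = 6*tariff - 39.
This gives inflation = -33*tariff + 197.
Linear in tariff, so extremes are at the endpoints: tariff = 2 gives inflation = 131; tariff = 6 gives inflation = -1.

-1 to 131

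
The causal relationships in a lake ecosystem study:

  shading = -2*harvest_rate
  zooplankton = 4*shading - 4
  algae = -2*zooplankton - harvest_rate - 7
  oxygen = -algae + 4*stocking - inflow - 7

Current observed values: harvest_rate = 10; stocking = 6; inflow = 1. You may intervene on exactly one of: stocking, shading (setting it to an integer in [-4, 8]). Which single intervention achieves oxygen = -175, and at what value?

Intervening on stocking: with other inputs at their observed values, oxygen = 4*stocking - 159. Solving for -175 gives stocking = -4, within [-4, 8].
Intervening on shading: oxygen = 8*shading + 25. Reaching -175 requires shading = -25, outside [-4, 8].

set stocking = -4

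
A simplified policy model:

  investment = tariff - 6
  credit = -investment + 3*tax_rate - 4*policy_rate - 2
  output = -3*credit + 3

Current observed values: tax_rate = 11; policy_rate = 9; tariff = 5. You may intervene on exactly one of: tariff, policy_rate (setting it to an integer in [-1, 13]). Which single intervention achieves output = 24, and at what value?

Intervening on tariff: with other inputs at their observed values, output = 3*tariff. Solving for 24 gives tariff = 8, within [-1, 13].
Intervening on policy_rate: output = 12*policy_rate - 93. Reaching 24 requires policy_rate = 39/4, not an integer.

set tariff = 8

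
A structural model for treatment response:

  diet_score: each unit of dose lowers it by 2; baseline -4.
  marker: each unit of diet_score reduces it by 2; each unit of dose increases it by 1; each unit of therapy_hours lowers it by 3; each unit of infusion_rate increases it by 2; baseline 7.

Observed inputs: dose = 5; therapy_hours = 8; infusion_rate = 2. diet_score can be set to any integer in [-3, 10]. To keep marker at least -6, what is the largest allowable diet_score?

Intervening on diet_score fixes its value directly, overriding its dependence on dose.
Substituting into the marker equation gives marker = -2*diet_score - 8.
Require -2*diet_score - 8 ≥ -6, so diet_score ≤ -1.
The largest integer in [-3, 10] satisfying this is -1.

diet_score = -1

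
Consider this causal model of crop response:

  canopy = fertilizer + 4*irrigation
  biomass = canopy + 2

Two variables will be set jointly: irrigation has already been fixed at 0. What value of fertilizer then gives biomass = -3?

fertilizer = -5

With irrigation held at 0:
Substituting into the canopy equation gives canopy = fertilizer.
Substituting into the biomass equation gives biomass = fertilizer + 2.
Solve fertilizer + 2 = -3: fertilizer = (-3 - 2) / 1 = -5.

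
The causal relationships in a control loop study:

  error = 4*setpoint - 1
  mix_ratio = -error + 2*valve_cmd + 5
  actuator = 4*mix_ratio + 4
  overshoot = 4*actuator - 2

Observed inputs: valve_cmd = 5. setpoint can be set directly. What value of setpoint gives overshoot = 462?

setpoint = -3

Substituting into the mix_ratio equation gives mix_ratio = -4*setpoint + 16.
Substituting into the actuator equation gives actuator = -16*setpoint + 68.
Substituting into the overshoot equation gives overshoot = -64*setpoint + 270.
Solve -64*setpoint + 270 = 462: setpoint = (462 - 270) / -64 = -3.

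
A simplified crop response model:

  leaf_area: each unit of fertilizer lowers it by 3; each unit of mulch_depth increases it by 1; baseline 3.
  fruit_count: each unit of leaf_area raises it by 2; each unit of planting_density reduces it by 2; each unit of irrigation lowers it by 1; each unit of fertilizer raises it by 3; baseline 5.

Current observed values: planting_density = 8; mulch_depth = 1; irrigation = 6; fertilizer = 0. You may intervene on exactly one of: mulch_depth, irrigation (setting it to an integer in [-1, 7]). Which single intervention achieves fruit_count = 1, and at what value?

Intervening on mulch_depth: with other inputs at their observed values, fruit_count = 2*mulch_depth - 11. Solving for 1 gives mulch_depth = 6, within [-1, 7].
Intervening on irrigation: fruit_count = -irrigation - 3. Reaching 1 requires irrigation = -4, outside [-1, 7].

set mulch_depth = 6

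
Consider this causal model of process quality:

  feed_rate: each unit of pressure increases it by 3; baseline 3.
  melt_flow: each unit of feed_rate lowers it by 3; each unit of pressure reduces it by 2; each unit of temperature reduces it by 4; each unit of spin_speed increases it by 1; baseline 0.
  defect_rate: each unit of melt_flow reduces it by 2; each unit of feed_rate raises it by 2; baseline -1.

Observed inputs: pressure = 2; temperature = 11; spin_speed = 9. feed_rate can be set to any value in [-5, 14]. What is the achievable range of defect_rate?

37 to 189

Intervening on feed_rate fixes its value directly, overriding its dependence on pressure.
Substituting into the melt_flow equation gives melt_flow = -3*feed_rate - 39.
defect_rate becomes 8*feed_rate + 77.
Linear in feed_rate, so extremes are at the endpoints: feed_rate = -5 gives defect_rate = 37; feed_rate = 14 gives defect_rate = 189.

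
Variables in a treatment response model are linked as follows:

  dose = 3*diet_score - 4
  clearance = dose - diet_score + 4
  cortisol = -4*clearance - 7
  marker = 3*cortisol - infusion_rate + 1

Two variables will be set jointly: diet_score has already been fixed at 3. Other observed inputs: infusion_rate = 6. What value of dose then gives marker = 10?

dose = -4

With diet_score held at 3:
Intervening on dose fixes its value directly, overriding its dependence on diet_score.
Substituting into the clearance equation gives clearance = dose + 1.
cortisol becomes -4*dose - 11.
Substituting into the marker equation gives marker = -12*dose - 38.
Solve -12*dose - 38 = 10: dose = (10 + 38) / -12 = -4.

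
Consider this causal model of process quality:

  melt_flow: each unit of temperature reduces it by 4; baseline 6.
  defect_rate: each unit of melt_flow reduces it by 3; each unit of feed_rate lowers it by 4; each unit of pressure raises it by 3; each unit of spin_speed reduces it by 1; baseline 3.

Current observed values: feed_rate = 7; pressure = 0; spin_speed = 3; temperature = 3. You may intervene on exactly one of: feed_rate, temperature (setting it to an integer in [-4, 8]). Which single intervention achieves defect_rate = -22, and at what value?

Intervening on feed_rate: defect_rate = -4*feed_rate + 18. Reaching -22 requires feed_rate = 10, outside [-4, 8].
Intervening on temperature: with other inputs at their observed values, defect_rate = 12*temperature - 46. Solving for -22 gives temperature = 2, within [-4, 8].

set temperature = 2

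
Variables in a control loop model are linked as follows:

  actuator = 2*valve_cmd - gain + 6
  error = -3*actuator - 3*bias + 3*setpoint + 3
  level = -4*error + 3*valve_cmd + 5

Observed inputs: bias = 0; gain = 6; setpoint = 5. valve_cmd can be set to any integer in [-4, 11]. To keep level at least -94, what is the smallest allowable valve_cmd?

valve_cmd = -1

Substituting into the actuator equation gives actuator = 2*valve_cmd.
So error = -6*valve_cmd + 18.
Substituting into the level equation gives level = 27*valve_cmd - 67.
Require 27*valve_cmd - 67 ≥ -94, so valve_cmd ≥ -1.
The smallest integer in [-4, 11] satisfying this is -1.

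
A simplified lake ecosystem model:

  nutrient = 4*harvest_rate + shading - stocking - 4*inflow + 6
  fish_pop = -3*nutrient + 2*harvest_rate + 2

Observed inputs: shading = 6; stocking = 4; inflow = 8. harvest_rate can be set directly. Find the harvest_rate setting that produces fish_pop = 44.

harvest_rate = 3

Substituting into the nutrient equation gives nutrient = 4*harvest_rate - 24.
This gives fish_pop = -10*harvest_rate + 74.
Solve -10*harvest_rate + 74 = 44: harvest_rate = (44 - 74) / -10 = 3.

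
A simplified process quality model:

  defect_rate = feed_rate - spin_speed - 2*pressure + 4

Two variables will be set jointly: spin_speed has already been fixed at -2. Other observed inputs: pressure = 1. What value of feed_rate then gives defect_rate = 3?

feed_rate = -1

With spin_speed held at -2:
Substituting into the defect_rate equation gives defect_rate = feed_rate + 4.
Solve feed_rate + 4 = 3: feed_rate = (3 - 4) / 1 = -1.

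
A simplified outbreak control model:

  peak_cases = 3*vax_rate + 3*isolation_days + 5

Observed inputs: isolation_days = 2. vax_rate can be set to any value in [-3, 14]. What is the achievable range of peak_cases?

2 to 53

Substituting into the peak_cases equation gives peak_cases = 3*vax_rate + 11.
Linear in vax_rate, so extremes are at the endpoints: vax_rate = -3 gives peak_cases = 2; vax_rate = 14 gives peak_cases = 53.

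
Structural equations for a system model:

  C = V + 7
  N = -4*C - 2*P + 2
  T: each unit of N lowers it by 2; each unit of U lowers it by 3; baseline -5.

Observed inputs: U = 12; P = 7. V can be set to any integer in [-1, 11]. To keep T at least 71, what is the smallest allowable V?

Substituting into the N equation gives N = -4*V - 40.
Substituting into the T equation gives T = 8*V + 39.
Require 8*V + 39 ≥ 71, so V ≥ 4.
The smallest integer in [-1, 11] satisfying this is 4.

V = 4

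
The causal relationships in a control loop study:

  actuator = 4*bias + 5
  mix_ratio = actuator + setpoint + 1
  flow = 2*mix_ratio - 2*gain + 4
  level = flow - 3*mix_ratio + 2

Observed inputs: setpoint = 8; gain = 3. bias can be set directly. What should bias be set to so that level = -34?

bias = 5

Substituting into the mix_ratio equation gives mix_ratio = 4*bias + 14.
This gives flow = 8*bias + 26.
level becomes -4*bias - 14.
Solve -4*bias - 14 = -34: bias = (-34 + 14) / -4 = 5.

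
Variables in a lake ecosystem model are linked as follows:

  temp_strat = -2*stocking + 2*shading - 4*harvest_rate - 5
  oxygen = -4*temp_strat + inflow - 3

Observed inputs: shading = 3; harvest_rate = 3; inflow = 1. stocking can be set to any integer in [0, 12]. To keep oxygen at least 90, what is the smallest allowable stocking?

stocking = 6

Substituting into the temp_strat equation gives temp_strat = -2*stocking - 11.
So oxygen = 8*stocking + 42.
Require 8*stocking + 42 ≥ 90, so stocking ≥ 6.
The smallest integer in [0, 12] satisfying this is 6.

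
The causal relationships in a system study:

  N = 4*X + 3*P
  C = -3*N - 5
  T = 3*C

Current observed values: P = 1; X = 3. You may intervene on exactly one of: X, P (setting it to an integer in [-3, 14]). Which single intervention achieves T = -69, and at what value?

set P = -2

Intervening on X: T = -36*X - 42. Reaching -69 requires X = 3/4, not an integer.
Intervening on P: with other inputs at their observed values, T = -27*P - 123. Solving for -69 gives P = -2, within [-3, 14].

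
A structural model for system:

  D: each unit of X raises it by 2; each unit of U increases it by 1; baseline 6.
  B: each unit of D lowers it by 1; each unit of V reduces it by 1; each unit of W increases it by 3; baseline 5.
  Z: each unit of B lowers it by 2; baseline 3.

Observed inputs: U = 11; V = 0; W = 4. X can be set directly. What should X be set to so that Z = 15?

X = 3

Substituting into the D equation gives D = 2*X + 17.
B becomes -2*X.
Z becomes 4*X + 3.
Solve 4*X + 3 = 15: X = (15 - 3) / 4 = 3.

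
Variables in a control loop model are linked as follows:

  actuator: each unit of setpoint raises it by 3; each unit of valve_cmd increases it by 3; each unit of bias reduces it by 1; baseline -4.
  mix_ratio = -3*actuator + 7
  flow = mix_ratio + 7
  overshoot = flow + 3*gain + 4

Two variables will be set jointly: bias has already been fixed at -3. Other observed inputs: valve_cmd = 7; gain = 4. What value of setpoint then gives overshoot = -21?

setpoint = -1

With bias held at -3:
Substituting into the actuator equation gives actuator = 3*setpoint + 20.
Substituting into the mix_ratio equation gives mix_ratio = -9*setpoint - 53.
So flow = -9*setpoint - 46.
Substituting into the overshoot equation gives overshoot = -9*setpoint - 30.
Solve -9*setpoint - 30 = -21: setpoint = (-21 + 30) / -9 = -1.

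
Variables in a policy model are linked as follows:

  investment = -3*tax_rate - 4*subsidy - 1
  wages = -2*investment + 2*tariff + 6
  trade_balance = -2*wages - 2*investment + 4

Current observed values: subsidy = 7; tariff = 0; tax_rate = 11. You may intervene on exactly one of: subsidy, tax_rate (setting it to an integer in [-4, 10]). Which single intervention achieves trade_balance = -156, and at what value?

Intervening on subsidy: with other inputs at their observed values, trade_balance = -8*subsidy - 76. Solving for -156 gives subsidy = 10, within [-4, 10].
Intervening on tax_rate: trade_balance = -6*tax_rate - 66. Reaching -156 requires tax_rate = 15, outside [-4, 10].

set subsidy = 10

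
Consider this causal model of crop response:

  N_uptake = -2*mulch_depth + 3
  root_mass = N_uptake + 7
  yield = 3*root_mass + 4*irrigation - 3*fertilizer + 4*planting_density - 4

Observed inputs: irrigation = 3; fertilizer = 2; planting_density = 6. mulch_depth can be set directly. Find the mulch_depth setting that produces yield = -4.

mulch_depth = 10

Substituting into the root_mass equation gives root_mass = -2*mulch_depth + 10.
Substituting into the yield equation gives yield = -6*mulch_depth + 56.
Solve -6*mulch_depth + 56 = -4: mulch_depth = (-4 - 56) / -6 = 10.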